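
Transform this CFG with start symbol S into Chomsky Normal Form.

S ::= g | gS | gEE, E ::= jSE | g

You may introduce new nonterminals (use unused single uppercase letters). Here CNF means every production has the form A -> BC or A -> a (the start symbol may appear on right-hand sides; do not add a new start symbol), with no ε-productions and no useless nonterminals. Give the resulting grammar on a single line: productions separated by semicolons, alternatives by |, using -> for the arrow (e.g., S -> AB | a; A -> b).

No ε-productions.
No unit productions to eliminate.
TERM: introduce B -> g, A -> j and substitute in every rule of length ≥2.
BIN: E -> ASE becomes E -> AC, C -> SE; S -> BEE becomes S -> BD, D -> EE.

S -> g | BD | BS; A -> j; B -> g; C -> SE; D -> EE; E -> g | AC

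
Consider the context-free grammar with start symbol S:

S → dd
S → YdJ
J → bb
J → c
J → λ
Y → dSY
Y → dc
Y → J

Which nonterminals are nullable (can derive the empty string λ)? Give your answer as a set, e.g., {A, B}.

Directly nullable (have an ε-rule): {J}.
Y is nullable via Y -> J (every symbol on the right is already known nullable).
Not nullable: S — each has a terminal in every rule's right-hand side or depends on a non-nullable symbol.

{J, Y}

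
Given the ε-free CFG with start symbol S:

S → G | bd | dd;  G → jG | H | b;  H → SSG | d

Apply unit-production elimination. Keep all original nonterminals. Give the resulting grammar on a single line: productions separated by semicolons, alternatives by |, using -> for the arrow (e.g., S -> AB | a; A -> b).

S -> b | d | bd | dd | jG | SSG; G -> b | d | jG | SSG; H -> d | SSG

Unit productions: G->H, S->G.
Unit pairs (A ⇒* B via units): (G,H), (S,G), (S,H).
S: inherits non-unit rules of {G, H, S} → SSG | b | bd | d | dd | jG.
G: inherits non-unit rules of {G, H} → SSG | b | d | jG.
H: inherits non-unit rules of {H} → SSG | d.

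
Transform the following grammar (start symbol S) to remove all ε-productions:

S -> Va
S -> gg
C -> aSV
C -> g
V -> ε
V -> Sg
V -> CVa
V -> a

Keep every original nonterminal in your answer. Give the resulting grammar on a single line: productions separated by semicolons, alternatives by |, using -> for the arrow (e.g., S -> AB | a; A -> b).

Nullable set: {V}.
S -> Va: V nullable, giving Va | a.
C -> aSV: V nullable, giving aS | aSV.
Drop V -> ε.
V -> CVa: V nullable, giving CVa | Ca.
Unchanged (no nullable symbols): S -> gg; C -> g; V -> Sg; V -> a.

S -> a | Va | gg; C -> g | aS | aSV; V -> a | Ca | Sg | CVa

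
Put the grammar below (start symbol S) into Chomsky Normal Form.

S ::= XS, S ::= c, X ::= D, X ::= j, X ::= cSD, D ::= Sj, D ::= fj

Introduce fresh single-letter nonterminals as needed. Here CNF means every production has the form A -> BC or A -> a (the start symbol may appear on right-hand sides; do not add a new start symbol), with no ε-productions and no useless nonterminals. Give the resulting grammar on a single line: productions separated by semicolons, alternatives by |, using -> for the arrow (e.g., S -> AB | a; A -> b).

S -> c | XS; A -> j; B -> f; C -> c; D -> BA | SA; E -> SD; X -> j | BA | CE | SA

No ε-productions.
After unit-elimination: S -> c | XS; D -> Sj | fj; X -> j | Sj | fj | cSD.
TERM: introduce C -> c, B -> f, A -> j and substitute in every rule of length ≥2.
BIN: X -> CSD becomes X -> CE, E -> SD.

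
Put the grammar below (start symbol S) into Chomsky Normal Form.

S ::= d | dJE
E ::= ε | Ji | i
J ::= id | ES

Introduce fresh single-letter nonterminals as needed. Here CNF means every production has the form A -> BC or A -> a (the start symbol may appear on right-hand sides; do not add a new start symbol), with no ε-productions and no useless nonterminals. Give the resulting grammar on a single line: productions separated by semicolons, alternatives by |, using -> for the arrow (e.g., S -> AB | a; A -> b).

Nullable: {E}; after ε-elimination: S -> d | dJ | dJE; E -> i | Ji; J -> S | ES | id.
After unit-elimination: S -> d | dJ | dJE; E -> i | Ji; J -> d | ES | dJ | id | dJE.
TERM: introduce B -> d, A -> i and substitute in every rule of length ≥2.
BIN: J -> BJE becomes J -> BC, C -> JE; S -> BJE becomes S -> BD, D -> JE.

S -> d | BD | BJ; A -> i; B -> d; C -> JE; D -> JE; E -> i | JA; J -> d | AB | BC | BJ | ES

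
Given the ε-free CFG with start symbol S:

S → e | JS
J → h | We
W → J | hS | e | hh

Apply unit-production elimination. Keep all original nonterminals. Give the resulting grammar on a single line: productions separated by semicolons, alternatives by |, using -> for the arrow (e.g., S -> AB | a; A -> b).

S -> e | JS; J -> h | We; W -> e | h | We | hS | hh

Unit productions: W->J.
Unit pairs (A ⇒* B via units): (W,J).
S: inherits non-unit rules of {S} → JS | e.
J: inherits non-unit rules of {J} → We | h.
W: inherits non-unit rules of {J, W} → We | e | h | hS | hh.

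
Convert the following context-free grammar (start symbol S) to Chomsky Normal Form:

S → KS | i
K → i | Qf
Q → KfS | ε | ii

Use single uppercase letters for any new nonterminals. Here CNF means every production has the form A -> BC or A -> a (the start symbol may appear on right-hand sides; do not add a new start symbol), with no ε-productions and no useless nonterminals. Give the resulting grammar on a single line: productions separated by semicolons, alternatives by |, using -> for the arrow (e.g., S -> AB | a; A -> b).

S -> i | KS; A -> f; B -> i; C -> AS; K -> f | i | QA; Q -> BB | KC

Nullable: {Q}; after ε-elimination: S -> i | KS; K -> f | i | Qf; Q -> ii | KfS.
No unit productions to eliminate.
TERM: introduce A -> f, B -> i and substitute in every rule of length ≥2.
BIN: Q -> KAS becomes Q -> KC, C -> AS.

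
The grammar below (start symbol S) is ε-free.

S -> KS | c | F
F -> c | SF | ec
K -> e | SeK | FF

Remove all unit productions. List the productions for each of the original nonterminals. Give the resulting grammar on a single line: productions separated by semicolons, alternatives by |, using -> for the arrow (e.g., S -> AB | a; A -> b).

S -> c | KS | SF | ec; F -> c | SF | ec; K -> e | FF | SeK

Unit productions: S->F.
Unit pairs (A ⇒* B via units): (S,F).
S: inherits non-unit rules of {F, S} → KS | SF | c | ec.
F: inherits non-unit rules of {F} → SF | c | ec.
K: inherits non-unit rules of {K} → FF | SeK | e.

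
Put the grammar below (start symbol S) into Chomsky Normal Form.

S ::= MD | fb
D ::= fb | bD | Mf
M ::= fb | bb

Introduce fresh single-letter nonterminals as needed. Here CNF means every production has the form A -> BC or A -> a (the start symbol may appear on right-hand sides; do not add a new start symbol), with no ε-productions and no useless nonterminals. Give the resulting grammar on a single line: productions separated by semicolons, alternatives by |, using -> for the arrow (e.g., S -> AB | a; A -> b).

No ε-productions.
No unit productions to eliminate.
TERM: introduce B -> b, A -> f and substitute in every rule of length ≥2.

S -> AB | MD; A -> f; B -> b; D -> AB | BD | MA; M -> AB | BB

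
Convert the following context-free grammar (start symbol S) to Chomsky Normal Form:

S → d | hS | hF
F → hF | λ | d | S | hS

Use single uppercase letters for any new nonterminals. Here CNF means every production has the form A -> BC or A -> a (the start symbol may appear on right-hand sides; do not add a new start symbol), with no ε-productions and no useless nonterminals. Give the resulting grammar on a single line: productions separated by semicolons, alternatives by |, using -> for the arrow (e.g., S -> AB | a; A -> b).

Nullable: {F}; after ε-elimination: S -> d | h | hF | hS; F -> S | d | h | hF | hS.
After unit-elimination: S -> d | h | hF | hS; F -> d | h | hF | hS.
TERM: introduce A -> h and substitute in every rule of length ≥2.

S -> d | h | AF | AS; A -> h; F -> d | h | AF | AS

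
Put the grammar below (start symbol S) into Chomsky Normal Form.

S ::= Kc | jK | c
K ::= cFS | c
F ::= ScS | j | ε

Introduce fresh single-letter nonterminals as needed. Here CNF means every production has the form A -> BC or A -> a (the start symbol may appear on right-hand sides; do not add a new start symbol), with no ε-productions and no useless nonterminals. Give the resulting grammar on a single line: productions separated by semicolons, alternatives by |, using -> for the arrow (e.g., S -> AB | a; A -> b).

S -> c | BK | KA; A -> c; B -> j; C -> AS; D -> FS; F -> j | SC; K -> c | AD | AS

Nullable: {F}; after ε-elimination: S -> c | Kc | jK; F -> j | ScS; K -> c | cS | cFS.
No unit productions to eliminate.
TERM: introduce A -> c, B -> j and substitute in every rule of length ≥2.
BIN: F -> SAS becomes F -> SC, C -> AS; K -> AFS becomes K -> AD, D -> FS.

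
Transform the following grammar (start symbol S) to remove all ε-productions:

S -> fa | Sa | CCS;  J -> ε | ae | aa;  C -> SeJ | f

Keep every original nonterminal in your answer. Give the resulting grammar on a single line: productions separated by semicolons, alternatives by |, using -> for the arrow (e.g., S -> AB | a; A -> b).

S -> Sa | fa | CCS; C -> f | Se | SeJ; J -> aa | ae

Nullable set: {J}.
C -> SeJ: J nullable, giving Se | SeJ.
Drop J -> ε.
Unchanged (no nullable symbols): S -> CCS; S -> Sa; S -> fa; C -> f; J -> aa; J -> ae.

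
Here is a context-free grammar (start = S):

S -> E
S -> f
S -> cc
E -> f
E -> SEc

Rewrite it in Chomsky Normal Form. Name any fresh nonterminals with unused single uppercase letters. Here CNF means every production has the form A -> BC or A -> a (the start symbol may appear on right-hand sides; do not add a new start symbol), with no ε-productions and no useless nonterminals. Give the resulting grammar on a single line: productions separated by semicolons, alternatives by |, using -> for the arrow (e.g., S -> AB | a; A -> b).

No ε-productions.
After unit-elimination: S -> f | cc | SEc; E -> f | SEc.
TERM: introduce A -> c and substitute in every rule of length ≥2.
BIN: E -> SEA becomes E -> SB, B -> EA; S -> SEA becomes S -> SC, C -> EA.

S -> f | AA | SC; A -> c; B -> EA; C -> EA; E -> f | SB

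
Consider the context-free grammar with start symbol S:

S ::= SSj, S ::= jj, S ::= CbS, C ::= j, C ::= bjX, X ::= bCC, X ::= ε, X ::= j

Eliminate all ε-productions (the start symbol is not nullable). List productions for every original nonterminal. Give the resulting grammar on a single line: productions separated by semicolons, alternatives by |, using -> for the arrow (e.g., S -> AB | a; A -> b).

Nullable set: {X}.
C -> bjX: X nullable, giving bj | bjX.
Drop X -> ε.
Unchanged (no nullable symbols): S -> CbS; S -> SSj; S -> jj; C -> j; X -> bCC; X -> j.

S -> jj | CbS | SSj; C -> j | bj | bjX; X -> j | bCC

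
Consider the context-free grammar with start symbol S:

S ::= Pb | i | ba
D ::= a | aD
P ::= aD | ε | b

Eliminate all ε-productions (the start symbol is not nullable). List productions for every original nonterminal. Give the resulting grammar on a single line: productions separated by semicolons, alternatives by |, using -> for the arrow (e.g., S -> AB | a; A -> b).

Nullable set: {P}.
S -> Pb: P nullable, giving Pb | b.
Drop P -> ε.
Unchanged (no nullable symbols): S -> ba; S -> i; D -> a; D -> aD; P -> aD; P -> b.

S -> b | i | Pb | ba; D -> a | aD; P -> b | aD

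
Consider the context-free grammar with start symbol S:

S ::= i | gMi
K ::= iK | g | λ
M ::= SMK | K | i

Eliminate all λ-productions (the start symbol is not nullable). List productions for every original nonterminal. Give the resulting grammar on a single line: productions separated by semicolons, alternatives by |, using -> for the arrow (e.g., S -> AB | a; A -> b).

Nullable set: {K, M}.
S -> gMi: M nullable, giving gMi | gi.
Drop K -> λ.
K -> iK: K nullable, giving i | iK.
M -> K: K nullable, giving K.
M -> SMK: M, K nullable, giving S | SK | SM | SMK.
Unchanged (no nullable symbols): S -> i; K -> g; M -> i.

S -> i | gi | gMi; K -> g | i | iK; M -> K | S | i | SK | SM | SMK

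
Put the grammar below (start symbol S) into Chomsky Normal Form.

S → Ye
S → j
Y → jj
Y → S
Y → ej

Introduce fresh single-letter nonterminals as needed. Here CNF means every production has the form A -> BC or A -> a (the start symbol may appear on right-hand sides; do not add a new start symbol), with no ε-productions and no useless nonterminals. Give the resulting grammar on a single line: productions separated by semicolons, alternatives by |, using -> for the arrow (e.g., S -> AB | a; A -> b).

No ε-productions.
After unit-elimination: S -> j | Ye; Y -> j | Ye | ej | jj.
TERM: introduce A -> e, B -> j and substitute in every rule of length ≥2.

S -> j | YA; A -> e; B -> j; Y -> j | AB | BB | YA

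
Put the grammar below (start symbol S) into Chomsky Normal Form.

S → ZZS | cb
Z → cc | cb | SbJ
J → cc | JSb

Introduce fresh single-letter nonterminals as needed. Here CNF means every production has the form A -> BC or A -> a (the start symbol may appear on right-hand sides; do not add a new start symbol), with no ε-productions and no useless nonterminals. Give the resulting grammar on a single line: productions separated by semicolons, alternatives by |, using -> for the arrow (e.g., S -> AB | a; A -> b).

No ε-productions.
No unit productions to eliminate.
TERM: introduce A -> b, B -> c and substitute in every rule of length ≥2.
BIN: J -> JSA becomes J -> JC, C -> SA; S -> ZZS becomes S -> ZD, D -> ZS; Z -> SAJ becomes Z -> SE, E -> AJ.

S -> BA | ZD; A -> b; B -> c; C -> SA; D -> ZS; E -> AJ; J -> BB | JC; Z -> BA | BB | SE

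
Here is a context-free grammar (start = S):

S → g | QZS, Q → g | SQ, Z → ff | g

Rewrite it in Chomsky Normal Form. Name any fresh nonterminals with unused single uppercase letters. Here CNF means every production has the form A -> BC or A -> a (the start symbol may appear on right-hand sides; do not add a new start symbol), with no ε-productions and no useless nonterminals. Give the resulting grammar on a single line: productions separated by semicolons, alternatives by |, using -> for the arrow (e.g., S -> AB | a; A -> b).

No ε-productions.
No unit productions to eliminate.
TERM: introduce A -> f and substitute in every rule of length ≥2.
BIN: S -> QZS becomes S -> QB, B -> ZS.

S -> g | QB; A -> f; B -> ZS; Q -> g | SQ; Z -> g | AA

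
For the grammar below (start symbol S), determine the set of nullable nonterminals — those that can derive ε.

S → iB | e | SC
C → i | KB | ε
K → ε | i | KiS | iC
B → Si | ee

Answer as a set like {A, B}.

{C, K}

Directly nullable (have an ε-rule): {C, K}.
Not nullable: B, S — each has a terminal in every rule's right-hand side or depends on a non-nullable symbol.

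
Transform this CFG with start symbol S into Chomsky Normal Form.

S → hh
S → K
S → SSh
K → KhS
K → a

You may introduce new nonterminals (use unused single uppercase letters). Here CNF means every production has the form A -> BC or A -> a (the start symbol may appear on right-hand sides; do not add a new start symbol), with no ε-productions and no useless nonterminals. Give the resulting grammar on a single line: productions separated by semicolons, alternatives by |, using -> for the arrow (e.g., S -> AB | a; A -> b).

S -> a | AA | KC | SD; A -> h; B -> AS; C -> AS; D -> SA; K -> a | KB

No ε-productions.
After unit-elimination: S -> a | hh | KhS | SSh; K -> a | KhS.
TERM: introduce A -> h and substitute in every rule of length ≥2.
BIN: K -> KAS becomes K -> KB, B -> AS; S -> KAS becomes S -> KC, C -> AS; S -> SSA becomes S -> SD, D -> SA.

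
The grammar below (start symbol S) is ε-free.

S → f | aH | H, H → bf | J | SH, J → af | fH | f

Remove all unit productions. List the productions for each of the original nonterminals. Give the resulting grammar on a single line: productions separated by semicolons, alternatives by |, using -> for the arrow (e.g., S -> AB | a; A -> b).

Unit productions: H->J, S->H.
Unit pairs (A ⇒* B via units): (H,J), (S,H), (S,J).
S: inherits non-unit rules of {H, J, S} → SH | aH | af | bf | f | fH.
H: inherits non-unit rules of {H, J} → SH | af | bf | f | fH.
J: inherits non-unit rules of {J} → af | f | fH.

S -> f | SH | aH | af | bf | fH; H -> f | SH | af | bf | fH; J -> f | af | fH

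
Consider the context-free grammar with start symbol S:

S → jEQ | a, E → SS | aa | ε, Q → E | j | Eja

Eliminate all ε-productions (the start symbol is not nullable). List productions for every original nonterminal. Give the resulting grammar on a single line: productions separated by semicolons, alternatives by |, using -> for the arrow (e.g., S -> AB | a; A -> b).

Nullable set: {E, Q}.
S -> jEQ: E, Q nullable, giving j | jE | jEQ | jQ.
Drop E -> ε.
Q -> E: E nullable, giving E.
Q -> Eja: E nullable, giving Eja | ja.
Unchanged (no nullable symbols): S -> a; E -> SS; E -> aa; Q -> j.

S -> a | j | jE | jQ | jEQ; E -> SS | aa; Q -> E | j | ja | Eja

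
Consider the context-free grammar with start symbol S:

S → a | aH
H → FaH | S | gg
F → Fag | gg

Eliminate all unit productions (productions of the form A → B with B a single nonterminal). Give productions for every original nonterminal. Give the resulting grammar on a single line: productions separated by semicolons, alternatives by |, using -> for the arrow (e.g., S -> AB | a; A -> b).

Unit productions: H->S.
Unit pairs (A ⇒* B via units): (H,S).
S: inherits non-unit rules of {S} → a | aH.
F: inherits non-unit rules of {F} → Fag | gg.
H: inherits non-unit rules of {H, S} → FaH | a | aH | gg.

S -> a | aH; F -> gg | Fag; H -> a | aH | gg | FaH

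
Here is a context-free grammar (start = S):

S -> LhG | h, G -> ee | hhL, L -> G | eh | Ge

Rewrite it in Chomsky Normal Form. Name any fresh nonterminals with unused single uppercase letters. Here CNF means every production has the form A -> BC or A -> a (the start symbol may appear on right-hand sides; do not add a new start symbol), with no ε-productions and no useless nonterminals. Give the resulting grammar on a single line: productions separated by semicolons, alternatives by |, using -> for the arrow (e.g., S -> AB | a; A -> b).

No ε-productions.
After unit-elimination: S -> h | LhG; G -> ee | hhL; L -> Ge | ee | eh | hhL.
TERM: introduce A -> e, B -> h and substitute in every rule of length ≥2.
BIN: G -> BBL becomes G -> BC, C -> BL; L -> BBL becomes L -> BD, D -> BL; S -> LBG becomes S -> LE, E -> BG.

S -> h | LE; A -> e; B -> h; C -> BL; D -> BL; E -> BG; G -> AA | BC; L -> AA | AB | BD | GA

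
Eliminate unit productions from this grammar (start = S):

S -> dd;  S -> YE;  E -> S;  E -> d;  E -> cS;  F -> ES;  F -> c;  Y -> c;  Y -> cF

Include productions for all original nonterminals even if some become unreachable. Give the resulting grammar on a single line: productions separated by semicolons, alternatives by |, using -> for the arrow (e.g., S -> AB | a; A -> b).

Unit productions: E->S.
Unit pairs (A ⇒* B via units): (E,S).
S: inherits non-unit rules of {S} → YE | dd.
E: inherits non-unit rules of {E, S} → YE | cS | d | dd.
F: inherits non-unit rules of {F} → ES | c.
Y: inherits non-unit rules of {Y} → c | cF.

S -> YE | dd; E -> d | YE | cS | dd; F -> c | ES; Y -> c | cF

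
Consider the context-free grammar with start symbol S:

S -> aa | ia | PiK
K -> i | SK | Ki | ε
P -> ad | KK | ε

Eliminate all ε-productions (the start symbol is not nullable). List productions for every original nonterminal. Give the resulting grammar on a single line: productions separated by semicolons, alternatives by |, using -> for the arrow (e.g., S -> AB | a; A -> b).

Nullable set: {K, P}.
S -> PiK: P, K nullable, giving Pi | PiK | i | iK.
Drop K -> ε.
K -> Ki: K nullable, giving Ki | i.
K -> SK: K nullable, giving S | SK.
Drop P -> ε.
P -> KK: K, K nullable, giving K | KK.
Unchanged (no nullable symbols): S -> aa; S -> ia; K -> i; P -> ad.

S -> i | Pi | aa | iK | ia | PiK; K -> S | i | Ki | SK; P -> K | KK | ad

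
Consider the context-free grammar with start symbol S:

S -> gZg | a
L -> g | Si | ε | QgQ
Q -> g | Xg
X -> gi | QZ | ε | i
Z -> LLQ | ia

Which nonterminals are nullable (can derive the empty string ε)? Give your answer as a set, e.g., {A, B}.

Directly nullable (have an ε-rule): {L, X}.
Not nullable: Q, S, Z — each has a terminal in every rule's right-hand side or depends on a non-nullable symbol.

{L, X}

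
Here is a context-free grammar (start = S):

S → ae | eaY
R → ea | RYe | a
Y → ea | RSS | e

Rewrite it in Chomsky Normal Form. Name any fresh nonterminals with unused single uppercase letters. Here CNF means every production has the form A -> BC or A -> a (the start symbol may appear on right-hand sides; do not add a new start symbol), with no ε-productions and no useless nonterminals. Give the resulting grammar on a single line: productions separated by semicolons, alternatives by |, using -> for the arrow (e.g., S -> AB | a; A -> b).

S -> AD | BA; A -> e; B -> a; C -> YA; D -> BY; E -> SS; R -> a | AB | RC; Y -> e | AB | RE

No ε-productions.
No unit productions to eliminate.
TERM: introduce B -> a, A -> e and substitute in every rule of length ≥2.
BIN: R -> RYA becomes R -> RC, C -> YA; S -> ABY becomes S -> AD, D -> BY; Y -> RSS becomes Y -> RE, E -> SS.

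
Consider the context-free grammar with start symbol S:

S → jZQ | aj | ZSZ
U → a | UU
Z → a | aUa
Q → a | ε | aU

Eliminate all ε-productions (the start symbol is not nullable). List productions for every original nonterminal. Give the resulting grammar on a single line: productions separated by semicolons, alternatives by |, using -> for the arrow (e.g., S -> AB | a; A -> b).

Nullable set: {Q}.
S -> jZQ: Q nullable, giving jZ | jZQ.
Drop Q -> ε.
Unchanged (no nullable symbols): S -> ZSZ; S -> aj; Q -> a; Q -> aU; U -> UU; U -> a; Z -> a; Z -> aUa.

S -> aj | jZ | ZSZ | jZQ; Q -> a | aU; U -> a | UU; Z -> a | aUa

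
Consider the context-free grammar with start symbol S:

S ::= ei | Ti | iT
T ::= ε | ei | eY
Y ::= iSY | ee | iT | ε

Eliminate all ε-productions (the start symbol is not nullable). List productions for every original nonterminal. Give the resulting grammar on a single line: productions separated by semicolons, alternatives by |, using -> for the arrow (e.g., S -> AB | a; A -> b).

Nullable set: {T, Y}.
S -> Ti: T nullable, giving Ti | i.
S -> iT: T nullable, giving i | iT.
Drop T -> ε.
T -> eY: Y nullable, giving e | eY.
Drop Y -> ε.
Y -> iSY: Y nullable, giving iS | iSY.
Y -> iT: T nullable, giving i | iT.
Unchanged (no nullable symbols): S -> ei; T -> ei; Y -> ee.

S -> i | Ti | ei | iT; T -> e | eY | ei; Y -> i | ee | iS | iT | iSY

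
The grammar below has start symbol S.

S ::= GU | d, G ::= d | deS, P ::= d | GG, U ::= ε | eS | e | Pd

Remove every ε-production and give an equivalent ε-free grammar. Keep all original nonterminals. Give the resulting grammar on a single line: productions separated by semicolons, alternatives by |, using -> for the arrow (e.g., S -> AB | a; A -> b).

S -> G | d | GU; G -> d | deS; P -> d | GG; U -> e | Pd | eS

Nullable set: {U}.
S -> GU: U nullable, giving G | GU.
Drop U -> ε.
Unchanged (no nullable symbols): S -> d; G -> d; G -> deS; P -> GG; P -> d; U -> Pd; U -> e; U -> eS.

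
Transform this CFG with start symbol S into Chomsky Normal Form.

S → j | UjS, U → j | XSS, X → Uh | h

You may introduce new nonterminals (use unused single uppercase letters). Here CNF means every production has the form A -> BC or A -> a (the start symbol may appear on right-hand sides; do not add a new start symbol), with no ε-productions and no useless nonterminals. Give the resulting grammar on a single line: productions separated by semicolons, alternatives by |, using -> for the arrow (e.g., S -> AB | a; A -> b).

No ε-productions.
No unit productions to eliminate.
TERM: introduce B -> h, A -> j and substitute in every rule of length ≥2.
BIN: S -> UAS becomes S -> UC, C -> AS; U -> XSS becomes U -> XD, D -> SS.

S -> j | UC; A -> j; B -> h; C -> AS; D -> SS; U -> j | XD; X -> h | UB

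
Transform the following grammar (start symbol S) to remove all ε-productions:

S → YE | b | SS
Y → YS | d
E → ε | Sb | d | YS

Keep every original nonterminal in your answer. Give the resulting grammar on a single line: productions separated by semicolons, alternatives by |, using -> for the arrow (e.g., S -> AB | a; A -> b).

S -> Y | b | SS | YE; E -> d | Sb | YS; Y -> d | YS

Nullable set: {E}.
S -> YE: E nullable, giving Y | YE.
Drop E -> ε.
Unchanged (no nullable symbols): S -> SS; S -> b; E -> Sb; E -> YS; E -> d; Y -> YS; Y -> d.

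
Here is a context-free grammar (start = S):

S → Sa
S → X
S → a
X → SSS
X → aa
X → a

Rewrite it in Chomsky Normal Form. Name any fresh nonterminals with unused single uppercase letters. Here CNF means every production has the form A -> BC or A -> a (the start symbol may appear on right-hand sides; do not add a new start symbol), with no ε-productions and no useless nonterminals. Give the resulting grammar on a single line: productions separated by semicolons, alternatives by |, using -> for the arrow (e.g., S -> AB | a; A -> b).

S -> a | AA | SA | SB; A -> a; B -> SS

No ε-productions.
After unit-elimination: S -> a | Sa | aa | SSS; X -> a | aa | SSS.
TERM: introduce A -> a and substitute in every rule of length ≥2.
BIN: S -> SSS becomes S -> SB, B -> SS; X -> SSS becomes X -> SC, C -> SS.
Drop unreachable/unproductive: X.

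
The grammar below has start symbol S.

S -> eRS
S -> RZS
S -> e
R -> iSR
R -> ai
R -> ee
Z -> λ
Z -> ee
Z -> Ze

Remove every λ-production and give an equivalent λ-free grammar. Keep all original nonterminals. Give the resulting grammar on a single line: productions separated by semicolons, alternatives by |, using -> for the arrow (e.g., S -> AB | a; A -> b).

S -> e | RS | RZS | eRS; R -> ai | ee | iSR; Z -> e | Ze | ee

Nullable set: {Z}.
S -> RZS: Z nullable, giving RS | RZS.
Drop Z -> λ.
Z -> Ze: Z nullable, giving Ze | e.
Unchanged (no nullable symbols): S -> e; S -> eRS; R -> ai; R -> ee; R -> iSR; Z -> ee.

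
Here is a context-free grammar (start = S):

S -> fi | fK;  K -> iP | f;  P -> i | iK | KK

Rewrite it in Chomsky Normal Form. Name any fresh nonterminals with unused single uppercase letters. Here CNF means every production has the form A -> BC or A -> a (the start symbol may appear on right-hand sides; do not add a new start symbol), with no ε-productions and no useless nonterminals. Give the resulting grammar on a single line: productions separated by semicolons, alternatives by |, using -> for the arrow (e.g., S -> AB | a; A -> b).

No ε-productions.
No unit productions to eliminate.
TERM: introduce B -> f, A -> i and substitute in every rule of length ≥2.

S -> BA | BK; A -> i; B -> f; K -> f | AP; P -> i | AK | KK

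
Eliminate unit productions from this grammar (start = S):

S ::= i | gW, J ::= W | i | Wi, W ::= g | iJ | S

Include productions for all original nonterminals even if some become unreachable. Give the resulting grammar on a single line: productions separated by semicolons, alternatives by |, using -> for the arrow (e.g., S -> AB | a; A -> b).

Unit productions: J->W, W->S.
Unit pairs (A ⇒* B via units): (J,S), (J,W), (W,S).
S: inherits non-unit rules of {S} → gW | i.
J: inherits non-unit rules of {J, S, W} → Wi | g | gW | i | iJ.
W: inherits non-unit rules of {S, W} → g | gW | i | iJ.

S -> i | gW; J -> g | i | Wi | gW | iJ; W -> g | i | gW | iJ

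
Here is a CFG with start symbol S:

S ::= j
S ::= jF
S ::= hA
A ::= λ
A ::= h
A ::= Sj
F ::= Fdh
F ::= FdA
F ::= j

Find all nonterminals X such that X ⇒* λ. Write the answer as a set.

Directly nullable (have an ε-rule): {A}.
Not nullable: F, S — each has a terminal in every rule's right-hand side or depends on a non-nullable symbol.

{A}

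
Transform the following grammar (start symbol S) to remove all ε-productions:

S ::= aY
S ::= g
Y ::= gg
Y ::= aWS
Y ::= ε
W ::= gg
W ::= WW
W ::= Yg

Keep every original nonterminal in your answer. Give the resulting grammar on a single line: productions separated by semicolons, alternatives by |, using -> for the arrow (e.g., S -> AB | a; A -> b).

S -> a | g | aY; W -> g | WW | Yg | gg; Y -> gg | aWS

Nullable set: {Y}.
S -> aY: Y nullable, giving a | aY.
W -> Yg: Y nullable, giving Yg | g.
Drop Y -> ε.
Unchanged (no nullable symbols): S -> g; W -> WW; W -> gg; Y -> aWS; Y -> gg.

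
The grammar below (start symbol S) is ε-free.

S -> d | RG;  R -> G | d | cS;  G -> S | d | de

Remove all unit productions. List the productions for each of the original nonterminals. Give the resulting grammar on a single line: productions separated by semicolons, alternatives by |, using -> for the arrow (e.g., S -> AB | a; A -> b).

S -> d | RG; G -> d | RG | de; R -> d | RG | cS | de

Unit productions: G->S, R->G.
Unit pairs (A ⇒* B via units): (G,S), (R,G), (R,S).
S: inherits non-unit rules of {S} → RG | d.
G: inherits non-unit rules of {G, S} → RG | d | de.
R: inherits non-unit rules of {G, R, S} → RG | cS | d | de.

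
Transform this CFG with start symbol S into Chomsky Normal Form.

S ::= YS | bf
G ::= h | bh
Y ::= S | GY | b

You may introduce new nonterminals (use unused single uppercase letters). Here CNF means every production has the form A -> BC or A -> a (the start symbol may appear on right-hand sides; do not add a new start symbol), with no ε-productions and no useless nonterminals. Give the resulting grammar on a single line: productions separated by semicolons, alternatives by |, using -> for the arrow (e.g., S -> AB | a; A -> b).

No ε-productions.
After unit-elimination: S -> YS | bf; G -> h | bh; Y -> b | GY | YS | bf.
TERM: introduce A -> b, C -> f, B -> h and substitute in every rule of length ≥2.

S -> AC | YS; A -> b; B -> h; C -> f; G -> h | AB; Y -> b | AC | GY | YS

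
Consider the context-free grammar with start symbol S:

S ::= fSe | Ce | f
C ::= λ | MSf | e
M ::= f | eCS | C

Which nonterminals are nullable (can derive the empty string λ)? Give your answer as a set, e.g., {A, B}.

{C, M}

Directly nullable (have an ε-rule): {C}.
M is nullable via M -> C (every symbol on the right is already known nullable).
Not nullable: S — each has a terminal in every rule's right-hand side or depends on a non-nullable symbol.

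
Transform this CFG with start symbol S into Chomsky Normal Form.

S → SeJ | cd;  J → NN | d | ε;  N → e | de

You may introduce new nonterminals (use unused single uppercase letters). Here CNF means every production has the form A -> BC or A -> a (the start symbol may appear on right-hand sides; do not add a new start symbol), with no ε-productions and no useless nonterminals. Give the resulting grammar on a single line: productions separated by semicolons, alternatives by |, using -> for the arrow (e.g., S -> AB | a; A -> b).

Nullable: {J}; after ε-elimination: S -> Se | cd | SeJ; J -> d | NN; N -> e | de.
No unit productions to eliminate.
TERM: introduce C -> c, A -> d, B -> e and substitute in every rule of length ≥2.
BIN: S -> SBJ becomes S -> SD, D -> BJ.

S -> CA | SB | SD; A -> d; B -> e; C -> c; D -> BJ; J -> d | NN; N -> e | AB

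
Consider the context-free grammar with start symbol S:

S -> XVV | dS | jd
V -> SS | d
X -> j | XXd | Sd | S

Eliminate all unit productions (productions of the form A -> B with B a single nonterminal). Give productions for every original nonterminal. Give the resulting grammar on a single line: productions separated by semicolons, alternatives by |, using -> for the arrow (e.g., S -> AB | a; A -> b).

Unit productions: X->S.
Unit pairs (A ⇒* B via units): (X,S).
S: inherits non-unit rules of {S} → XVV | dS | jd.
V: inherits non-unit rules of {V} → SS | d.
X: inherits non-unit rules of {S, X} → Sd | XVV | XXd | dS | j | jd.

S -> dS | jd | XVV; V -> d | SS; X -> j | Sd | dS | jd | XVV | XXd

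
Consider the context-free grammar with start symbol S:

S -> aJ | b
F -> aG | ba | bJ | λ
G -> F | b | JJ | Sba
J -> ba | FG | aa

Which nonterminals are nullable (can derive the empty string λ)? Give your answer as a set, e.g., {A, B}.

{F, G, J}

Directly nullable (have an ε-rule): {F}.
G is nullable via G -> F (every symbol on the right is already known nullable).
J is nullable via J -> FG (every symbol on the right is already known nullable).
Not nullable: S — each has a terminal in every rule's right-hand side or depends on a non-nullable symbol.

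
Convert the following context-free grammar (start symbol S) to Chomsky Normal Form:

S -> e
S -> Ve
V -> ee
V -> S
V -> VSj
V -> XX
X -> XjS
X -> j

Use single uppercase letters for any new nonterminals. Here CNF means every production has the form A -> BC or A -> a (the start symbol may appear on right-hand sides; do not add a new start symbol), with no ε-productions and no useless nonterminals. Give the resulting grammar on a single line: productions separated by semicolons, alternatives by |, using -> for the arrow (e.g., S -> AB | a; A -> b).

No ε-productions.
After unit-elimination: S -> e | Ve; V -> e | Ve | XX | ee | VSj; X -> j | XjS.
TERM: introduce A -> e, B -> j and substitute in every rule of length ≥2.
BIN: V -> VSB becomes V -> VC, C -> SB; X -> XBS becomes X -> XD, D -> BS.

S -> e | VA; A -> e; B -> j; C -> SB; D -> BS; V -> e | AA | VA | VC | XX; X -> j | XD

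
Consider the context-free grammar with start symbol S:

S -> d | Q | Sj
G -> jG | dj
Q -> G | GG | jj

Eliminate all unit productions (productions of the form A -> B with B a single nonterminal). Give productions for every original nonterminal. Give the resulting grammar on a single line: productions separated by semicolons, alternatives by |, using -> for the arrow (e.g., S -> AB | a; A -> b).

S -> d | GG | Sj | dj | jG | jj; G -> dj | jG; Q -> GG | dj | jG | jj

Unit productions: Q->G, S->Q.
Unit pairs (A ⇒* B via units): (Q,G), (S,G), (S,Q).
S: inherits non-unit rules of {G, Q, S} → GG | Sj | d | dj | jG | jj.
G: inherits non-unit rules of {G} → dj | jG.
Q: inherits non-unit rules of {G, Q} → GG | dj | jG | jj.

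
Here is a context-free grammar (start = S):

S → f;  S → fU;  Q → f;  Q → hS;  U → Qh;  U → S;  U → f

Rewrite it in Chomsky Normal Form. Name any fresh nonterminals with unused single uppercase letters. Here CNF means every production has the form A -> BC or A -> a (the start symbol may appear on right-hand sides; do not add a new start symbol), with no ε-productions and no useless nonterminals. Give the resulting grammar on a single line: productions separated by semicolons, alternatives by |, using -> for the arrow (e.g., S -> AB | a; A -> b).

S -> f | BU; A -> h; B -> f; Q -> f | AS; U -> f | BU | QA

No ε-productions.
After unit-elimination: S -> f | fU; Q -> f | hS; U -> f | Qh | fU.
TERM: introduce B -> f, A -> h and substitute in every rule of length ≥2.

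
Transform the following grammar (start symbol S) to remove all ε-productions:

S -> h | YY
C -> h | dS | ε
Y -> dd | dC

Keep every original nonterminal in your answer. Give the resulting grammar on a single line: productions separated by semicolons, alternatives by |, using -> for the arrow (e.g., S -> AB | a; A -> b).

S -> h | YY; C -> h | dS; Y -> d | dC | dd

Nullable set: {C}.
Drop C -> ε.
Y -> dC: C nullable, giving d | dC.
Unchanged (no nullable symbols): S -> YY; S -> h; C -> dS; C -> h; Y -> dd.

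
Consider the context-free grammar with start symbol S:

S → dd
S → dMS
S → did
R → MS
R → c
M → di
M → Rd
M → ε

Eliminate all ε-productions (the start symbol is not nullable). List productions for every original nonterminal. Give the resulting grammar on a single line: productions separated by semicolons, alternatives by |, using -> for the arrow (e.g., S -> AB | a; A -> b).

Nullable set: {M}.
S -> dMS: M nullable, giving dMS | dS.
Drop M -> ε.
R -> MS: M nullable, giving MS | S.
Unchanged (no nullable symbols): S -> dd; S -> did; M -> Rd; M -> di; R -> c.

S -> dS | dd | dMS | did; M -> Rd | di; R -> S | c | MS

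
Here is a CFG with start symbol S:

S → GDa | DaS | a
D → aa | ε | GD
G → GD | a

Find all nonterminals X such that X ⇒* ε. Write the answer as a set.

{D}

Directly nullable (have an ε-rule): {D}.
Not nullable: G, S — each has a terminal in every rule's right-hand side or depends on a non-nullable symbol.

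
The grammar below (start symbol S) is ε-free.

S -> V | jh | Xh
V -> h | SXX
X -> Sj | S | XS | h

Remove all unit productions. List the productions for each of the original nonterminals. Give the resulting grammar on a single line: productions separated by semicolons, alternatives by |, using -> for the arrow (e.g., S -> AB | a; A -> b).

S -> h | Xh | jh | SXX; V -> h | SXX; X -> h | Sj | XS | Xh | jh | SXX

Unit productions: S->V, X->S.
Unit pairs (A ⇒* B via units): (S,V), (X,S), (X,V).
S: inherits non-unit rules of {S, V} → SXX | Xh | h | jh.
V: inherits non-unit rules of {V} → SXX | h.
X: inherits non-unit rules of {S, V, X} → SXX | Sj | XS | Xh | h | jh.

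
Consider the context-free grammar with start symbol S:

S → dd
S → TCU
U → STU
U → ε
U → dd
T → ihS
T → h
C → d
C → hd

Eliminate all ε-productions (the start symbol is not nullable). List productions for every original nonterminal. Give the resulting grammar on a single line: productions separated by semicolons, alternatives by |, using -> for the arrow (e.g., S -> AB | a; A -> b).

Nullable set: {U}.
S -> TCU: U nullable, giving TC | TCU.
Drop U -> ε.
U -> STU: U nullable, giving ST | STU.
Unchanged (no nullable symbols): S -> dd; C -> d; C -> hd; T -> h; T -> ihS; U -> dd.

S -> TC | dd | TCU; C -> d | hd; T -> h | ihS; U -> ST | dd | STU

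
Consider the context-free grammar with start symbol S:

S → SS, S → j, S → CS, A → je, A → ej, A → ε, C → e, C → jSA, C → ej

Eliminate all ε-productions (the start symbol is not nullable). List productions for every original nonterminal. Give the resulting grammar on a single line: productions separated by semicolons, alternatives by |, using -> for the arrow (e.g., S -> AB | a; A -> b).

S -> j | CS | SS; A -> ej | je; C -> e | ej | jS | jSA

Nullable set: {A}.
Drop A -> ε.
C -> jSA: A nullable, giving jS | jSA.
Unchanged (no nullable symbols): S -> CS; S -> SS; S -> j; A -> ej; A -> je; C -> e; C -> ej.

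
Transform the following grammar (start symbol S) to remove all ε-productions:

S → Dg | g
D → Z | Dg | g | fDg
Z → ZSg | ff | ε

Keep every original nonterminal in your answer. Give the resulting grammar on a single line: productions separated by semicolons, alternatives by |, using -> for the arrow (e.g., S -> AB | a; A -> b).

Nullable set: {D, Z}.
S -> Dg: D nullable, giving Dg | g.
D -> Dg: D nullable, giving Dg | g.
D -> Z: Z nullable, giving Z.
D -> fDg: D nullable, giving fDg | fg.
Drop Z -> ε.
Z -> ZSg: Z nullable, giving Sg | ZSg.
Unchanged (no nullable symbols): S -> g; D -> g; Z -> ff.

S -> g | Dg; D -> Z | g | Dg | fg | fDg; Z -> Sg | ff | ZSg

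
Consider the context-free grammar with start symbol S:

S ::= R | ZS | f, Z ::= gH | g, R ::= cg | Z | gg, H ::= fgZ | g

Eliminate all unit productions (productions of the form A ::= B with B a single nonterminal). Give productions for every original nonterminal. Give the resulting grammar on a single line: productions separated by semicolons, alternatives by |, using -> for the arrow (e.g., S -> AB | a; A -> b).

S -> f | g | ZS | cg | gH | gg; H -> g | fgZ; R -> g | cg | gH | gg; Z -> g | gH

Unit productions: R->Z, S->R.
Unit pairs (A ⇒* B via units): (R,Z), (S,R), (S,Z).
S: inherits non-unit rules of {R, S, Z} → ZS | cg | f | g | gH | gg.
H: inherits non-unit rules of {H} → fgZ | g.
R: inherits non-unit rules of {R, Z} → cg | g | gH | gg.
Z: inherits non-unit rules of {Z} → g | gH.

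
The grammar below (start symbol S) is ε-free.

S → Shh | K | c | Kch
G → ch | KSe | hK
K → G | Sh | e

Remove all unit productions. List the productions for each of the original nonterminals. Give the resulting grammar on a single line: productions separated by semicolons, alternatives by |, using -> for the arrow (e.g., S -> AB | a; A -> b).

Unit productions: K->G, S->K.
Unit pairs (A ⇒* B via units): (K,G), (S,G), (S,K).
S: inherits non-unit rules of {G, K, S} → KSe | Kch | Sh | Shh | c | ch | e | hK.
G: inherits non-unit rules of {G} → KSe | ch | hK.
K: inherits non-unit rules of {G, K} → KSe | Sh | ch | e | hK.

S -> c | e | Sh | ch | hK | KSe | Kch | Shh; G -> ch | hK | KSe; K -> e | Sh | ch | hK | KSe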